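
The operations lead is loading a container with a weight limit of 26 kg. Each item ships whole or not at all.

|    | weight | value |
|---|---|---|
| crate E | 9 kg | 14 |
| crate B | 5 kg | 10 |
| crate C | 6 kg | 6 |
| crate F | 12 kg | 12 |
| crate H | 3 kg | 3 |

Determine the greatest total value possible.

36

Treat it as a binary knapsack problem.
crate E + crate B + crate C + crate H: weight 9 + 5 + 6 + 3 = 23 ≤ 26, value 14 + 10 + 6 + 3 = 33.
crate E + crate B + crate F: weight 9 + 5 + 12 = 26 ≤ 26, value 14 + 10 + 12 = 36.
Best is crate E, crate B, and crate F with total value 36.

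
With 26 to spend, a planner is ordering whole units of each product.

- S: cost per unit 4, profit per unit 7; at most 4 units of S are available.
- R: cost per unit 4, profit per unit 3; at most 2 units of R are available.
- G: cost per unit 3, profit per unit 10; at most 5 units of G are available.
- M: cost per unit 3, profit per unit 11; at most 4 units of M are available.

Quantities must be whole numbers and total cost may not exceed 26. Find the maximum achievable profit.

This is a bounded integer knapsack.
5×G and 3×M: cost 24 ≤ 26, profit 5·10 + 3·11 = 83.
4×G and 4×M: cost 24 ≤ 26, profit 4·10 + 4·11 = 84.
Best is 84.

84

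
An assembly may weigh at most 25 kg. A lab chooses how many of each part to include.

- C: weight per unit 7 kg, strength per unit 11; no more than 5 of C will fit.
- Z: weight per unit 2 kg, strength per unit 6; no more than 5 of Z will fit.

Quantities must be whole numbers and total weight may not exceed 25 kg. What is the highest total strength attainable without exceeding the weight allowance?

Z has the best ratio (6/2); taking only Z gives at most 5×6 = 30 (stopped by the supply cap of 5).
Mixing does better — 2×C and 5×Z: weight 24 ≤ 25, strength 2·11 + 5·6 = 52.

52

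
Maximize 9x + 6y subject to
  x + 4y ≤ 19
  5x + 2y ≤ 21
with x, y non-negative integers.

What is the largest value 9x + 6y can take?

45

The continuous relaxation peaks at (2.56, 4.11) with value 47.67; rounding to a feasible lattice point costs some objective.
(x,y)=(3,3): 1·3+4·3=15≤19, 5·3+2·3=21≤21, objective 45.
(x,y)=(2,4): 1·2+4·4=18≤19, 5·2+2·4=18≤21, objective 42.
(x,y)=(3,2): 1·3+4·2=11≤19, 5·3+2·2=19≤21, objective 39.
Maximum is 45 at (x,y)=(3,3).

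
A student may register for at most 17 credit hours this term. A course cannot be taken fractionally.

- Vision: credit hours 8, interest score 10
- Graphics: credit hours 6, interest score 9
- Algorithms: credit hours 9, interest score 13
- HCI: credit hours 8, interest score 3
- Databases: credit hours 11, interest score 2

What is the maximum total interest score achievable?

23

Allowing fractional choices, the relaxed optimum would be about 24.5, but courses are indivisible.
Vision + Graphics: credit hours 8 + 6 = 14 ≤ 17, interest score 10 + 9 = 19.
Graphics + Algorithms: credit hours 6 + 9 = 15 ≤ 17, interest score 9 + 13 = 22.
Vision + Algorithms: credit hours 8 + 9 = 17 ≤ 17, interest score 10 + 13 = 23.
Best is Vision and Algorithms with total interest score 23.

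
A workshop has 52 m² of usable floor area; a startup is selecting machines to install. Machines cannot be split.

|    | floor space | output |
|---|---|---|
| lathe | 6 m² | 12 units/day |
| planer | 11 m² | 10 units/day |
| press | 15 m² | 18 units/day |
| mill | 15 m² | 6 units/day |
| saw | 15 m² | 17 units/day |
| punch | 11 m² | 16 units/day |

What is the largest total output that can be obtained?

This is an integer program with binary decision variables.
Take lathe, press, saw, and punch: floor space 6 + 15 + 15 + 11 = 47 ≤ 52, output 12 + 18 + 17 + 16 = 63.
No other feasible combination does better.

63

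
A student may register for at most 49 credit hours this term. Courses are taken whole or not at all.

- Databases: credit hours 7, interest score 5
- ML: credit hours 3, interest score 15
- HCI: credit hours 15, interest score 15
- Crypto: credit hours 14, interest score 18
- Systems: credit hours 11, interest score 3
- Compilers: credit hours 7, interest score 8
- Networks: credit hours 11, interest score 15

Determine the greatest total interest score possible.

63

Allowing fractional choices, the relaxed optimum would be about 70.0, but courses are indivisible.
Databases + ML + HCI + Crypto + Compilers: credit hours 7 + 3 + 15 + 14 + 7 = 46 ≤ 49, interest score 5 + 15 + 15 + 18 + 8 = 61.
Databases + ML + Crypto + Compilers + Networks: credit hours 7 + 3 + 14 + 7 + 11 = 42 ≤ 49, interest score 5 + 15 + 18 + 8 + 15 = 61.
ML + HCI + Crypto + Networks: credit hours 3 + 15 + 14 + 11 = 43 ≤ 49, interest score 15 + 15 + 18 + 15 = 63.
Best is ML, HCI, Crypto, and Networks with total interest score 63.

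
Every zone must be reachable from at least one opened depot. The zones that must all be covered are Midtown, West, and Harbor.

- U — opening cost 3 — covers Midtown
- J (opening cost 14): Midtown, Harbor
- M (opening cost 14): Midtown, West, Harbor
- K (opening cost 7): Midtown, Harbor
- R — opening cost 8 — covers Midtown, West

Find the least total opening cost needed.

14

The greedy cost-per-new-zone heuristic would pick U and M for 17, but a cheaper cover exists.
M alone covers Midtown, West, Harbor — every zone.
Total opening cost: 14.
No cover costs less than 14.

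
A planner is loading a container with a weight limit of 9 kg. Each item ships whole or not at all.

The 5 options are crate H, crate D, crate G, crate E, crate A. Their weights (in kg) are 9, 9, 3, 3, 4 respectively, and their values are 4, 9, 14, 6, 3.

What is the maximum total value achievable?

crate G + crate E: weight 3 + 3 = 6 ≤ 9, value 14 + 6 = 20.
crate G + crate A: weight 3 + 4 = 7 ≤ 9, value 14 + 3 = 17.
Best is crate G and crate E with total value 20.

20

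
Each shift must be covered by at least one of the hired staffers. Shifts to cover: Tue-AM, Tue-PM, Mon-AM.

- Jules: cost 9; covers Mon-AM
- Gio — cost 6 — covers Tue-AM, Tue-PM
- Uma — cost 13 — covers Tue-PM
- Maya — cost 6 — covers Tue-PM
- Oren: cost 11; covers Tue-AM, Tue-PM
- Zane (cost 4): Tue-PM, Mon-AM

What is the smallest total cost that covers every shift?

10

Choose Gio and Zane: together they cover Tue-AM, Tue-PM, Mon-AM — every shift.
Total cost: 6 + 4 = 10.
No cover costs less than 10.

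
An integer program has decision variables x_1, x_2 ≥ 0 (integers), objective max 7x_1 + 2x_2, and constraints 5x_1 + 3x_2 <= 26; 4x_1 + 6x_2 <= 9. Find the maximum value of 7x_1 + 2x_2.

The continuous relaxation peaks at (2.25, 0) with value 15.75; rounding to a feasible lattice point costs some objective.
(x_1,x_2)=(2,0): 5·2+3·0=10≤26, 4·2+6·0=8≤9, objective 14.
(x_1,x_2)=(1,0): 5·1+3·0=5≤26, 4·1+6·0=4≤9, objective 7.
No feasible integer point exceeds 14.

14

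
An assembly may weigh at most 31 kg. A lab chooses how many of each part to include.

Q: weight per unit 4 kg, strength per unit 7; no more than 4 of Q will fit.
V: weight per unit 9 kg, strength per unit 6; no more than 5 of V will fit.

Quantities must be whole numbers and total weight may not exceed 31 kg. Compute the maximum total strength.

34

Take 4×Q and 1×V: weight 25 ≤ 31, strength 4·7 + 1·6 = 34.
Q has the best ratio (7/4) and is taken to its limit of 4; remaining capacity is filled optimally with the others.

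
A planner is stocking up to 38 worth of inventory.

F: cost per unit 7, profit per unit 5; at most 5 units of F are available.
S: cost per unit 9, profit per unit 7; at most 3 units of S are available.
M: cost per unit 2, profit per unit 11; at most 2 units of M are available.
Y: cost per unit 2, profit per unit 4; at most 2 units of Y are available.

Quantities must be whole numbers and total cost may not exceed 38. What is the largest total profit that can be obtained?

52

This is a bounded integer knapsack.
M has the best ratio (11/2); taking only M gives at most 2×11 = 22 (stopped by the supply cap of 2).
Mixing does better — 3×F, 1×S, 2×M, and 2×Y: cost 38 ≤ 38, profit 3·5 + 1·7 + 2·11 + 2·4 = 52.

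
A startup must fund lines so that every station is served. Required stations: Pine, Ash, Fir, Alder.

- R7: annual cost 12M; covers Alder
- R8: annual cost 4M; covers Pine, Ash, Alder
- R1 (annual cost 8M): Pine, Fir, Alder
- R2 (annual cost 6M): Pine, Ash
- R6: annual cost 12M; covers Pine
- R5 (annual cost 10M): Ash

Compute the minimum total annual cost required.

12

Choose R8 and R1: together they cover Pine, Ash, Fir, Alder — every station.
Total annual cost: 4 + 8 = 12.
No cover costs less than 12.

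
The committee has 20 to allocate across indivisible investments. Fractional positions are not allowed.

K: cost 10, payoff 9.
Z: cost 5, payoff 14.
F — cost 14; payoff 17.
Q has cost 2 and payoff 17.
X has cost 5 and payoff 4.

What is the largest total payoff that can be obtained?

F + Q: cost 14 + 2 = 16 ≤ 20, payoff 17 + 17 = 34.
Z + Q + X: cost 5 + 2 + 5 = 12 ≤ 20, payoff 14 + 17 + 4 = 35.
K + Z + Q: cost 10 + 5 + 2 = 17 ≤ 20, payoff 9 + 14 + 17 = 40.
Best is K, Z, and Q with total payoff 40.

40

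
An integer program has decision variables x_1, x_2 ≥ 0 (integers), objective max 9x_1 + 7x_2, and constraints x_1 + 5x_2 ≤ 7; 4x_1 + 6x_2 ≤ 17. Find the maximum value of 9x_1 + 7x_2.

(x_1,x_2)=(4,0): 1·4+5·0=4≤7, 4·4+6·0=16≤17, objective 36.
(x_1,x_2)=(3,0): 1·3+5·0=3≤7, 4·3+6·0=12≤17, objective 27.
The best lattice point is (4,0), giving 36.

36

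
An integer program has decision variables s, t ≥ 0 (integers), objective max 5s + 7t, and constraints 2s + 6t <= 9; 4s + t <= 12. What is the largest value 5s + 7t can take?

15

(s,t)=(3,0) is feasible, giving 15.
(s,t)=(1,1) is feasible, giving 12.
(s,t)=(2,0) is feasible, giving 10.
No feasible integer point exceeds 15.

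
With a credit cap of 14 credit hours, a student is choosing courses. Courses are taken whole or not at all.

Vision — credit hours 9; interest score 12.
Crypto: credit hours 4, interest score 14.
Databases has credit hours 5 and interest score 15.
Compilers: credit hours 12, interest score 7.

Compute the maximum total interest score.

Take Crypto and Databases: credit hours 4 + 5 = 9 ≤ 14, interest score 14 + 15 = 29.
No other feasible combination does better.

29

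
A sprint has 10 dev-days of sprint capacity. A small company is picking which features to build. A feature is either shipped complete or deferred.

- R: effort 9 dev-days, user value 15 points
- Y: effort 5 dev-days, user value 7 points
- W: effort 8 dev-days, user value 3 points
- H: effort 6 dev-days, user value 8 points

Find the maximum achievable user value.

15

Allowing fractional choices, the relaxed optimum would be about 16.4, but features are indivisible.
Y: effort 5 ≤ 10, user value 7.
H: effort 6 ≤ 10, user value 8.
R: effort 9 ≤ 10, user value 15.
Best is R with total user value 15.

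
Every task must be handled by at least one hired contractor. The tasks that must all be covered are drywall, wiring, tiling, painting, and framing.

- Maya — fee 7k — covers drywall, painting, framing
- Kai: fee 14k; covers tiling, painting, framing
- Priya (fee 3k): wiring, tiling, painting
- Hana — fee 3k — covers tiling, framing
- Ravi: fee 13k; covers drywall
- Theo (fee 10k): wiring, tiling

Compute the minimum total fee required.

10

Choose Maya and Priya: together they cover drywall, wiring, tiling, painting, framing — every task.
Total fee: 7 + 3 = 10.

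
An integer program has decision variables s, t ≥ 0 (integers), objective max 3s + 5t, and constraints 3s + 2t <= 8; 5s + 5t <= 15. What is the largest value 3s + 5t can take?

15

(s,t)=(0,3): 3·0+2·3=6≤8, 5·0+5·3=15≤15, objective 15.
(s,t)=(1,2): 3·1+2·2=7≤8, 5·1+5·2=15≤15, objective 13.
(s,t)=(0,2): 3·0+2·2=4≤8, 5·0+5·2=10≤15, objective 10.
Maximum is 15 at (s,t)=(0,3).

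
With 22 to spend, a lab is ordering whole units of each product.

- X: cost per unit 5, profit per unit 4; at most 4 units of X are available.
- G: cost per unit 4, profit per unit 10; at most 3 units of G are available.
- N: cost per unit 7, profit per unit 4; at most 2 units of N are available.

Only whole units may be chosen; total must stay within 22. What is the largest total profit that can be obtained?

38

Take 2×X and 3×G: cost 22 ≤ 22, profit 2·4 + 3·10 = 38.
G has the best ratio (10/4) and is taken to its limit of 3; remaining capacity is filled optimally with the others.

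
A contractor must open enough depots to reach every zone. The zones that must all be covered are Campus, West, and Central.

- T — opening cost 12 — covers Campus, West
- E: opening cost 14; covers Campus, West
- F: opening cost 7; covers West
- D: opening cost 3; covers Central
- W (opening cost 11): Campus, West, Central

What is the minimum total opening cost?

The greedy cost-per-new-zone heuristic would pick D and W for 14, but a cheaper cover exists.
W alone covers Campus, West, Central — every zone.
Total opening cost: 11.
No cover costs less than 11.

11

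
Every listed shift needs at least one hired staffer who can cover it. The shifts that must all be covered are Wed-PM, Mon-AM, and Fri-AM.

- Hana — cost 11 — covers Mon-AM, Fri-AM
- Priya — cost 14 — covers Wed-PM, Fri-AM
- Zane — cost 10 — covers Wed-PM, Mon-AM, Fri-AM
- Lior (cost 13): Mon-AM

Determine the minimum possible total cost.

Zane alone covers Wed-PM, Mon-AM, Fri-AM — every shift.
Total cost: 10.

10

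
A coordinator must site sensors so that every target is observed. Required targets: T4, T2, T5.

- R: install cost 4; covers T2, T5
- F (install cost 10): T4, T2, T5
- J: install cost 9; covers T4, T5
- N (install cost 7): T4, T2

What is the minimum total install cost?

10

The greedy cost-per-new-target heuristic would pick R and N for 11, but a cheaper cover exists.
F alone covers T4, T2, T5 — every target.
Total install cost: 10.
No cover costs less than 10.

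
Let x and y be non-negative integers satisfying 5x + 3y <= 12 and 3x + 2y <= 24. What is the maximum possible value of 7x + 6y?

(x,y)=(0,4) is feasible, giving 24.
(x,y)=(0,3) is feasible, giving 18.
No feasible integer point exceeds 24.

24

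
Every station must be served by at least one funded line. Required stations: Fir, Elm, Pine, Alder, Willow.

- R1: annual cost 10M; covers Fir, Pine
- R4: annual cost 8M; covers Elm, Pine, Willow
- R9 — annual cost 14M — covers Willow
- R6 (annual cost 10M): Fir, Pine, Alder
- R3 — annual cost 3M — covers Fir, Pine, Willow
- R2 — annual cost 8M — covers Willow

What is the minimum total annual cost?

18

The greedy cost-per-new-station heuristic would pick R3, R4, and R6 for 21, but a cheaper cover exists.
Choose R4 and R6: together they cover Fir, Elm, Pine, Alder, Willow — every station.
Total annual cost: 8 + 10 = 18.
No cover costs less than 18.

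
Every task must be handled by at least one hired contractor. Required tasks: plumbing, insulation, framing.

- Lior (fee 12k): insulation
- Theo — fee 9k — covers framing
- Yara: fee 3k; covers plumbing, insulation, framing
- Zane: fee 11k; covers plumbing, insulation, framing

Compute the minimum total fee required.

3

Yara alone covers plumbing, insulation, framing — every task.
Total fee: 3.
No cover costs less than 3.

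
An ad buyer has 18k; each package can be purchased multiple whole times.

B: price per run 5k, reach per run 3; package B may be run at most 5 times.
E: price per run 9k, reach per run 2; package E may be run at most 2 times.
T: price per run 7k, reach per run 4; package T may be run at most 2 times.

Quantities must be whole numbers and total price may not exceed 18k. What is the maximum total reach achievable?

10

This is a bounded integer knapsack.
Take 2×B and 1×T: price 17 ≤ 18, reach 2·3 + 1·4 = 10.
No other integer combination yields more.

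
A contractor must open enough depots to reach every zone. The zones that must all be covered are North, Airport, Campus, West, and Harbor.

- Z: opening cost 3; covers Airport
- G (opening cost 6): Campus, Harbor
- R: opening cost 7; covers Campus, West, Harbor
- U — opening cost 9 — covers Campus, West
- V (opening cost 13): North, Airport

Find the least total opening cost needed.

20

This is an integer covering problem.
The greedy cost-per-new-zone heuristic would pick R, Z, and V for 23, but a cheaper cover exists.
Choose R and V: together they cover North, Airport, Campus, West, Harbor — every zone.
Total opening cost: 7 + 13 = 20.
No cover costs less than 20.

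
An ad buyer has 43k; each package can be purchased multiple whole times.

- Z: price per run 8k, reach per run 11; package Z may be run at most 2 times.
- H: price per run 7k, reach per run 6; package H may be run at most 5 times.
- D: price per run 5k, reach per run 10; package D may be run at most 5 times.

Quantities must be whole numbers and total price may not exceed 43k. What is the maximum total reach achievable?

This is a bounded integer knapsack.
Take 2×Z and 5×D: price 41 ≤ 43, reach 2·11 + 5·10 = 72.
D has the best ratio (10/5) and is taken to its limit of 5; remaining capacity is filled optimally with the others.

72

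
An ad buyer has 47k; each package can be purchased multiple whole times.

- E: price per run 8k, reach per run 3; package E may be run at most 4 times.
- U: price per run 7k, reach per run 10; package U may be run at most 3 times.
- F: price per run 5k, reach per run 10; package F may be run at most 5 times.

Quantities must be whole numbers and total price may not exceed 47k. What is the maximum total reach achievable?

80

This is a bounded integer knapsack.
1×E, 2×U, and 5×F: price 47 ≤ 47, reach 1·3 + 2·10 + 5·10 = 73.
3×U and 5×F: price 46 ≤ 47, reach 3·10 + 5·10 = 80.
Best is 80.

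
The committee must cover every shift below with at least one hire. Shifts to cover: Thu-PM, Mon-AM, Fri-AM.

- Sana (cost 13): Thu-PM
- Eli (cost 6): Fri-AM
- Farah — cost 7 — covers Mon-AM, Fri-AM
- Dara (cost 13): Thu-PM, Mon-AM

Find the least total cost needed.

19

The greedy cost-per-new-shift heuristic would pick Farah and Sana for 20, but a cheaper cover exists.
Choose Eli and Dara: together they cover Thu-PM, Mon-AM, Fri-AM — every shift.
Total cost: 6 + 13 = 19.
No cover costs less than 19.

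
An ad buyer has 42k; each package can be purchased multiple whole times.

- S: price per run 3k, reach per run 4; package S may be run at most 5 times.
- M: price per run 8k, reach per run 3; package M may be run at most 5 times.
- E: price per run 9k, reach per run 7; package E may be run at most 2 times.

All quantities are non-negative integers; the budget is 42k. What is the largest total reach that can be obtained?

Take 5×S, 1×M, and 2×E: price 41 ≤ 42, reach 5·4 + 1·3 + 2·7 = 37.
S has the best ratio (4/3) and is taken to its limit of 5; remaining capacity is filled optimally with the others.

37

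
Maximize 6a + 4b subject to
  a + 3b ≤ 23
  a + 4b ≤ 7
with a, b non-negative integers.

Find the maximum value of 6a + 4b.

(a,b)=(7,0): 1·7+3·0=7≤23, 1·7+4·0=7≤7, objective 42.
(a,b)=(6,0): 1·6+3·0=6≤23, 1·6+4·0=6≤7, objective 36.
Maximum is 42 at (a,b)=(7,0).

42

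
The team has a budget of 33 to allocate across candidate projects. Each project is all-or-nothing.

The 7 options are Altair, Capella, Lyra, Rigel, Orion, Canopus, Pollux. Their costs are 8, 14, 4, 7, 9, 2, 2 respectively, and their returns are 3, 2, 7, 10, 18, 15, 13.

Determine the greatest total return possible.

Lyra + Rigel + Orion + Canopus + Pollux: cost 4 + 7 + 9 + 2 + 2 = 24 ≤ 33, return 7 + 10 + 18 + 15 + 13 = 63.
Altair + Lyra + Rigel + Orion + Canopus + Pollux: cost 8 + 4 + 7 + 9 + 2 + 2 = 32 ≤ 33, return 3 + 7 + 10 + 18 + 15 + 13 = 66.
Best is Altair, Lyra, Rigel, Orion, Canopus, and Pollux with total return 66.

66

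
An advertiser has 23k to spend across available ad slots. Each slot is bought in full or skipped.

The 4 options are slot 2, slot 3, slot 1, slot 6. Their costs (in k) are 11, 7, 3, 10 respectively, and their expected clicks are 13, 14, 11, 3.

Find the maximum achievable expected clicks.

38

This is a 0-1 knapsack instance.
Allowing fractional choices, the relaxed optimum would be about 38.6, but ad slots are indivisible.
slot 2 + slot 3: cost 11 + 7 = 18 ≤ 23, expected clicks 13 + 14 = 27.
slot 3 + slot 1 + slot 6: cost 7 + 3 + 10 = 20 ≤ 23, expected clicks 14 + 11 + 3 = 28.
slot 2 + slot 3 + slot 1: cost 11 + 7 + 3 = 21 ≤ 23, expected clicks 13 + 14 + 11 = 38.
Best is slot 2, slot 3, and slot 1 with total expected clicks 38.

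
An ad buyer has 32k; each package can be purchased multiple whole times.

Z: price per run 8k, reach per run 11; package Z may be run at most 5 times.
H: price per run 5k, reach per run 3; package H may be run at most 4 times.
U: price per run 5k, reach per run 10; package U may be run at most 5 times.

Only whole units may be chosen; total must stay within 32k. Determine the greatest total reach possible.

2×Z and 3×U: price 31 ≤ 32, reach 2·11 + 3·10 = 52.
1×H and 5×U: price 30 ≤ 32, reach 1·3 + 5·10 = 53.
Best is 53.

53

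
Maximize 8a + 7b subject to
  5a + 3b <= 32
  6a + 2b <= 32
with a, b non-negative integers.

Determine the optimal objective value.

71

(a,b)=(1,9): 5·1+3·9=32≤32, 6·1+2·9=24≤32, objective 71.
(a,b)=(0,10): 5·0+3·10=30≤32, 6·0+2·10=20≤32, objective 70.
(a,b)=(1,8): 5·1+3·8=29≤32, 6·1+2·8=22≤32, objective 64.
(a,b)=(0,9): 5·0+3·9=27≤32, 6·0+2·9=18≤32, objective 63.
No feasible integer point exceeds 71.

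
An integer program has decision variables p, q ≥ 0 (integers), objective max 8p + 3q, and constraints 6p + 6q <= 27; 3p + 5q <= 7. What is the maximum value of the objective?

16

(p,q)=(2,0): 6·2+6·0=12≤27, 3·2+5·0=6≤7, objective 16.
(p,q)=(1,0): 6·1+6·0=6≤27, 3·1+5·0=3≤7, objective 8.
Maximum is 16 at (p,q)=(2,0).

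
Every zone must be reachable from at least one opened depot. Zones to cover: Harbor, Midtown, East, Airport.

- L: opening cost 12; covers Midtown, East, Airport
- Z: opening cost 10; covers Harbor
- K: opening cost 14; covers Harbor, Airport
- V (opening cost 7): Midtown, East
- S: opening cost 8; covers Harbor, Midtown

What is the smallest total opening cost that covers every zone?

The greedy cost-per-new-zone heuristic would pick V and K for 21, but a cheaper cover exists.
Choose L and S: together they cover Harbor, Midtown, East, Airport — every zone.
Total opening cost: 12 + 8 = 20.
No cover costs less than 20.

20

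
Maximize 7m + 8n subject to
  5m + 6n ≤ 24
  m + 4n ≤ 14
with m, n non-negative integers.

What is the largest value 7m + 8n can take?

The continuous relaxation peaks at (4.8, 0) with value 33.60; rounding to a feasible lattice point costs some objective.
(m,n)=(1,3): 5·1+6·3=23≤24, 1·1+4·3=13≤14, objective 31.
(m,n)=(2,2): 5·2+6·2=22≤24, 1·2+4·2=10≤14, objective 30.
(m,n)=(3,1): 5·3+6·1=21≤24, 1·3+4·1=7≤14, objective 29.
(m,n)=(4,0): 5·4+6·0=20≤24, 1·4+4·0=4≤14, objective 28.
The best lattice point is (1,3), giving 31.

31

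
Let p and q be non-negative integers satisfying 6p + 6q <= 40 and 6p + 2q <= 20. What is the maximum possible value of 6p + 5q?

32

Relaxing integrality, the LP optimum is 35.00 at (p,q) = (1.67, 5), which is not an integer point.
(p,q)=(2,4): 6·2+6·4=36≤40, 6·2+2·4=20≤20, objective 32.
(p,q)=(1,5): 6·1+6·5=36≤40, 6·1+2·5=16≤20, objective 31.
(p,q)=(0,6): 6·0+6·6=36≤40, 6·0+2·6=12≤20, objective 30.
No feasible integer point exceeds 32.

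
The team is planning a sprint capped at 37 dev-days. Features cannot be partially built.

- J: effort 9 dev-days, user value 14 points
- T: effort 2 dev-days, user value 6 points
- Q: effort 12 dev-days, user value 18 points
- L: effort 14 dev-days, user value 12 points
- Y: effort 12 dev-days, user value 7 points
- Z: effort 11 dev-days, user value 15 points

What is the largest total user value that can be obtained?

J + T + Q + L: effort 9 + 2 + 12 + 14 = 37 ≤ 37, user value 14 + 6 + 18 + 12 = 50.
J + Q + Z: effort 9 + 12 + 11 = 32 ≤ 37, user value 14 + 18 + 15 = 47.
J + T + Q + Z: effort 9 + 2 + 12 + 11 = 34 ≤ 37, user value 14 + 6 + 18 + 15 = 53.
Best is J, T, Q, and Z with total user value 53.

53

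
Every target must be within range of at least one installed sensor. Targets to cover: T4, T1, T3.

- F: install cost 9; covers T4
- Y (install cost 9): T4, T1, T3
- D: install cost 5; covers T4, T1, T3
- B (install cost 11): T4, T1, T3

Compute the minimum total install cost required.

5

D alone covers T4, T1, T3 — every target.
Total install cost: 5.
No cover costs less than 5.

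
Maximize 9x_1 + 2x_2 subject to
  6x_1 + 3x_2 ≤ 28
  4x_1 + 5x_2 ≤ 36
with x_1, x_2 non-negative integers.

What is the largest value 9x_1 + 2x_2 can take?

38

(x_1,x_2)=(4,1): 6·4+3·1=27≤28, 4·4+5·1=21≤36, objective 38.
(x_1,x_2)=(4,0): 6·4+3·0=24≤28, 4·4+5·0=16≤36, objective 36.
Maximum is 38 at (x_1,x_2)=(4,1).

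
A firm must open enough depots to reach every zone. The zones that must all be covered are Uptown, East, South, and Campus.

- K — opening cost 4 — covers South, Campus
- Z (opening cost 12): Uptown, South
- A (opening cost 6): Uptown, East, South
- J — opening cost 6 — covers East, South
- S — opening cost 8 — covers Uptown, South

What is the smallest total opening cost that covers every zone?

Choose K and A: together they cover Uptown, East, South, Campus — every zone.
Total opening cost: 4 + 6 = 10.
No cover costs less than 10.

10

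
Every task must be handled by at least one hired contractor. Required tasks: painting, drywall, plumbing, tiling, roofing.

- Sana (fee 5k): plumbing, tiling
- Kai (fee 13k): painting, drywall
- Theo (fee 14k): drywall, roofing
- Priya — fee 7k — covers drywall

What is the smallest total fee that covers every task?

32

Choose Sana, Kai, and Theo: together they cover painting, drywall, plumbing, tiling, roofing — every task.
Total fee: 5 + 13 + 14 = 32.
No cover costs less than 32.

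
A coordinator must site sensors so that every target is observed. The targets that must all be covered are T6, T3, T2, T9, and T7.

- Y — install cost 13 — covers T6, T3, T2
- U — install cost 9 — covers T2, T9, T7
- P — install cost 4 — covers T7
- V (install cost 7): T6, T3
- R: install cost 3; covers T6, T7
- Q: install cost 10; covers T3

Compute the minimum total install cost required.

The greedy cost-per-new-target heuristic would pick R, U, and V for 19, but a cheaper cover exists.
Choose U and V: together they cover T6, T3, T2, T9, T7 — every target.
Total install cost: 9 + 7 = 16.
No cover costs less than 16.

16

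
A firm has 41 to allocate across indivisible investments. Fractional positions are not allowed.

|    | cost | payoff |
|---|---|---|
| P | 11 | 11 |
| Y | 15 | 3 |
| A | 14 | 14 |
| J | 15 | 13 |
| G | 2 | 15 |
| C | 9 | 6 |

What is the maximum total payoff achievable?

Allowing fractional choices, the relaxed optimum would be about 52.1, but investments are indivisible.
P + A + G + C: cost 11 + 14 + 2 + 9 = 36 ≤ 41, payoff 11 + 14 + 15 + 6 = 46.
A + J + G + C: cost 14 + 15 + 2 + 9 = 40 ≤ 41, payoff 14 + 13 + 15 + 6 = 48.
Best is A, J, G, and C with total payoff 48.

48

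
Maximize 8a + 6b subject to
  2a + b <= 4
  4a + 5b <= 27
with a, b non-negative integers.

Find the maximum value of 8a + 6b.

24

(a,b)=(0,4) is feasible, giving 24.
(a,b)=(0,3) is feasible, giving 18.
Maximum is 24 at (a,b)=(0,4).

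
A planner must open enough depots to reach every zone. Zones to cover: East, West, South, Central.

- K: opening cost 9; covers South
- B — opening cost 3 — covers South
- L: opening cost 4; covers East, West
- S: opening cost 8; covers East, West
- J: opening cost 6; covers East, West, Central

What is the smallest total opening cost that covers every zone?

9

This is a weighted set-cover instance.
The greedy cost-per-new-zone heuristic would pick L, B, and J for 13, but a cheaper cover exists.
Choose B and J: together they cover East, West, South, Central — every zone.
Total opening cost: 3 + 6 = 9.
No cover costs less than 9.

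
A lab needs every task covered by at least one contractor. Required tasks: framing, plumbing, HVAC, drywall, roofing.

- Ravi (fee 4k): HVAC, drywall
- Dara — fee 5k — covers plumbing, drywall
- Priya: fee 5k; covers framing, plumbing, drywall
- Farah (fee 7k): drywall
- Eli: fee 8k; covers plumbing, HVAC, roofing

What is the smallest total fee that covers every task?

13

Choose Priya and Eli: together they cover framing, plumbing, HVAC, drywall, roofing — every task.
Total fee: 5 + 8 = 13.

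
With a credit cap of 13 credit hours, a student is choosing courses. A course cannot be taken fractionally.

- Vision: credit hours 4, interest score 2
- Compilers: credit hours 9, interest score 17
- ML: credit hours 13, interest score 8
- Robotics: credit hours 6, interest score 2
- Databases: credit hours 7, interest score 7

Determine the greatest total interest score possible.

19

This is an integer program with binary decision variables.
Allowing fractional choices, the relaxed optimum would be about 21.0, but courses are indivisible.
Vision + Compilers: credit hours 4 + 9 = 13 ≤ 13, interest score 2 + 17 = 19.
Compilers: credit hours 9 ≤ 13, interest score 17.
Best is Vision and Compilers with total interest score 19.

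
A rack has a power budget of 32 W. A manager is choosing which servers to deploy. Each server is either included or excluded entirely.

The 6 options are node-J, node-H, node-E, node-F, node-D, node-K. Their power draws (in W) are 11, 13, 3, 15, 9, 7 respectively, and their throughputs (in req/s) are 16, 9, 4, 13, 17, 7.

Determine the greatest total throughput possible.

Treat it as a binary knapsack problem.
Allowing fractional choices, the relaxed optimum would be about 45.7, but servers are indivisible.
node-J + node-E + node-D: power draw 11 + 3 + 9 = 23 ≤ 32, throughput 16 + 4 + 17 = 37.
node-J + node-D + node-K: power draw 11 + 9 + 7 = 27 ≤ 32, throughput 16 + 17 + 7 = 40.
node-J + node-E + node-D + node-K: power draw 11 + 3 + 9 + 7 = 30 ≤ 32, throughput 16 + 4 + 17 + 7 = 44.
Best is node-J, node-E, node-D, and node-K with total throughput 44.

44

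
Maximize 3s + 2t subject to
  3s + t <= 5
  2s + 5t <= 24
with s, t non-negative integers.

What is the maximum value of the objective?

8

(s,t)=(0,4): 3·0+1·4=4≤5, 2·0+5·4=20≤24, objective 8.
(s,t)=(0,3): 3·0+1·3=3≤5, 2·0+5·3=15≤24, objective 6.
No feasible integer point exceeds 8.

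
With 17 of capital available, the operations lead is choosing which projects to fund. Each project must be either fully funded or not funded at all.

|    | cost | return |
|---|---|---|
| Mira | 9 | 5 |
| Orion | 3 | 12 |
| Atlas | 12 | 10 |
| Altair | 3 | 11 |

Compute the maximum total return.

Allowing fractional choices, the relaxed optimum would be about 32.2, but projects are indivisible.
Orion + Atlas: cost 3 + 12 = 15 ≤ 17, return 12 + 10 = 22.
Mira + Orion + Altair: cost 9 + 3 + 3 = 15 ≤ 17, return 5 + 12 + 11 = 28.
Orion + Altair: cost 3 + 3 = 6 ≤ 17, return 12 + 11 = 23.
Best is Mira, Orion, and Altair with total return 28.

28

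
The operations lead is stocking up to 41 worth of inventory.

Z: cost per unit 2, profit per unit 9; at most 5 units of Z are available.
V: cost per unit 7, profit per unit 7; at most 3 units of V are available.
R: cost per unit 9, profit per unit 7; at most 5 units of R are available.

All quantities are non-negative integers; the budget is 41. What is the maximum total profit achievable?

This is a bounded integer knapsack.
5×Z, 3×V, and 1×R: cost 40 ≤ 41, profit 5·9 + 3·7 + 1·7 = 73.
5×Z and 3×R: cost 37 ≤ 41, profit 5·9 + 3·7 = 66.
Best is 73.

73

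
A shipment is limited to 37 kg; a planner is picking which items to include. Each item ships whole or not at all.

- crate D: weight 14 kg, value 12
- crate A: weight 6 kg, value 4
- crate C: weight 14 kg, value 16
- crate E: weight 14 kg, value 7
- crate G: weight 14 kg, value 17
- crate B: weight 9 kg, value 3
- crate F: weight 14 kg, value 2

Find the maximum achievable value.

crate A + crate C + crate G: weight 6 + 14 + 14 = 34 ≤ 37, value 4 + 16 + 17 = 37.
crate C + crate G + crate B: weight 14 + 14 + 9 = 37 ≤ 37, value 16 + 17 + 3 = 36.
Best is crate A, crate C, and crate G with total value 37.

37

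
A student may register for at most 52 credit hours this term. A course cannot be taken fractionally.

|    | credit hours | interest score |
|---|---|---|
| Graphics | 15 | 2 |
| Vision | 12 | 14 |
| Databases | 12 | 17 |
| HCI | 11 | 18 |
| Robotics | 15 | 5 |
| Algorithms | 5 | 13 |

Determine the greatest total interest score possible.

62

Allowing fractional choices, the relaxed optimum would be about 66.0, but courses are indivisible.
Vision + Databases + HCI + Algorithms: credit hours 12 + 12 + 11 + 5 = 40 ≤ 52, interest score 14 + 17 + 18 + 13 = 62.
Vision + Databases + HCI + Robotics: credit hours 12 + 12 + 11 + 15 = 50 ≤ 52, interest score 14 + 17 + 18 + 5 = 54.
Best is Vision, Databases, HCI, and Algorithms with total interest score 62.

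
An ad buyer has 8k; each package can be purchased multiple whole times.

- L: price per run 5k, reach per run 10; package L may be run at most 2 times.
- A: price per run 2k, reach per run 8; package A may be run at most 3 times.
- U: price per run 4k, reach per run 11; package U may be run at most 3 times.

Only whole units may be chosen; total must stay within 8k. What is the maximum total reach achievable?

3×A: price 6 ≤ 8, reach 3·8 = 24.
2×A and 1×U: price 8 ≤ 8, reach 2·8 + 1·11 = 27.
Best is 27.

27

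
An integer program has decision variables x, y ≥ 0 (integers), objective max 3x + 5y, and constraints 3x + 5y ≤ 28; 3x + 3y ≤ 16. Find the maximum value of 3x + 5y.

Relaxing integrality, the LP optimum is 26.67 at (x,y) = (0, 5.33), which is not an integer point.
(x,y)=(0,5): 3·0+5·5=25≤28, 3·0+3·5=15≤16, objective 25.
(x,y)=(1,4): 3·1+5·4=23≤28, 3·1+3·4=15≤16, objective 23.
The best lattice point is (0,5), giving 25.

25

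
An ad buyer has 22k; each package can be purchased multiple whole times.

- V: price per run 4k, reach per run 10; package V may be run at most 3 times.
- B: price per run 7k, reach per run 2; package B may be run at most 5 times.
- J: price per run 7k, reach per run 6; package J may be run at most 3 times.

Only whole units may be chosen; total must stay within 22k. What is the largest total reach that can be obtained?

This is a bounded integer knapsack.
3×V and 1×J: price 19 ≤ 22, reach 3·10 + 1·6 = 36.
2×V and 2×J: price 22 ≤ 22, reach 2·10 + 2·6 = 32.
Best is 36.

36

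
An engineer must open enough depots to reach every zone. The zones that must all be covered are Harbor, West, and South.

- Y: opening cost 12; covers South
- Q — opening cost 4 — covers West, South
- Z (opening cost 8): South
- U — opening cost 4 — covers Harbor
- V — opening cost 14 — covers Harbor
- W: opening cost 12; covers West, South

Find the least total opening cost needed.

Choose Q and U: together they cover Harbor, West, South — every zone.
Total opening cost: 4 + 4 = 8.
No cover costs less than 8.

8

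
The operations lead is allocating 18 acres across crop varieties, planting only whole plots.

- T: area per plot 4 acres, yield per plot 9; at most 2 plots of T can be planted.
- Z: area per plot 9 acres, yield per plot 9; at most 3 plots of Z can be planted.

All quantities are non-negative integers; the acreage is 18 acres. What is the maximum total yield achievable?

27

T has the best ratio (9/4); taking only T gives at most 2×9 = 18 (stopped by the supply cap of 2).
Mixing does better — 2×T and 1×Z: area 17 ≤ 18, yield 2·9 + 1·9 = 27.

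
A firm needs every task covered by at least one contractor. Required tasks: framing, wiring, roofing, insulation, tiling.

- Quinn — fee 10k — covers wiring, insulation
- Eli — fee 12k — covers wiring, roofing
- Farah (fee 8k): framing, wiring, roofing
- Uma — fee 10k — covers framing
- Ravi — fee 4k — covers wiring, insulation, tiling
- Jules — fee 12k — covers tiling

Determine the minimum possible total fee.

12

This is a weighted set-cover instance.
Choose Farah and Ravi: together they cover framing, wiring, roofing, insulation, tiling — every task.
Total fee: 8 + 4 = 12.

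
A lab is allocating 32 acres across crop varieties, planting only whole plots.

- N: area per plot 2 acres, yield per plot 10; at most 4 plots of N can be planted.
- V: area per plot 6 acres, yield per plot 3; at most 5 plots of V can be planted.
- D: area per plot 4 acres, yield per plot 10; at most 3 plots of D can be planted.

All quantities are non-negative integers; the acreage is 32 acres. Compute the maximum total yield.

76

N has the best ratio (10/2); taking only N gives at most 4×10 = 40 (stopped by the supply cap of 4).
Mixing does better — 4×N, 2×V, and 3×D: area 32 ≤ 32, yield 4·10 + 2·3 + 3·10 = 76.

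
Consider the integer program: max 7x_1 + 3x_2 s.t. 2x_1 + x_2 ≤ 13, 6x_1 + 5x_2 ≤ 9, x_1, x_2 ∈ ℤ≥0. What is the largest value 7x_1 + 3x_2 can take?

7

(x_1,x_2)=(1,0): 2·1+1·0=2≤13, 6·1+5·0=6≤9, objective 7.
(x_1,x_2)=(0,1): 2·0+1·1=1≤13, 6·0+5·1=5≤9, objective 3.
(x_1,x_2)=(0,0): 2·0+1·0=0≤13, 6·0+5·0=0≤9, objective 0.
No feasible integer point exceeds 7.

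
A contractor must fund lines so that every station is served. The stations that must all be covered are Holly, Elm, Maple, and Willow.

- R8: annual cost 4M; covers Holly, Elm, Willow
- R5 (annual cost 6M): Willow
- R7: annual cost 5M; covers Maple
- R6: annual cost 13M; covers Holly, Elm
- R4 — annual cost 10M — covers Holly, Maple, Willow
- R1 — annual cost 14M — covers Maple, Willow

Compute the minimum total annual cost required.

Choose R8 and R7: together they cover Holly, Elm, Maple, Willow — every station.
Total annual cost: 4 + 5 = 9.
No cover costs less than 9.

9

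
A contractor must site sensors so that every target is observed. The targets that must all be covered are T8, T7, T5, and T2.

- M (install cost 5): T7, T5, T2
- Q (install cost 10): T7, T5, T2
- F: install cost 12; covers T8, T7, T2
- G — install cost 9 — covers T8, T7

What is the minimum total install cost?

14

This is an integer covering problem.
Choose M and G: together they cover T8, T7, T5, T2 — every target.
Total install cost: 5 + 9 = 14.
No cover costs less than 14.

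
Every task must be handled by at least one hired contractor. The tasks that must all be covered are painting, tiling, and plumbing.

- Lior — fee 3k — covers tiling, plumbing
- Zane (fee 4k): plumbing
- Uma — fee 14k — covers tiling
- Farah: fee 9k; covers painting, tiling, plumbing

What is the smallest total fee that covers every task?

The greedy cost-per-new-task heuristic would pick Lior and Farah for 12, but a cheaper cover exists.
Farah alone covers painting, tiling, plumbing — every task.
Total fee: 9.
No cover costs less than 9.

9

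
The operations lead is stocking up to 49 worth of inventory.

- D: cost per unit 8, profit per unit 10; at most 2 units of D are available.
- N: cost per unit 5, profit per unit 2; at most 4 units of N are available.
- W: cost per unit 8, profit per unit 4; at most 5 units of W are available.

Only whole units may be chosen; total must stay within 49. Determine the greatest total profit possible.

This is a bounded integer knapsack.
2×D and 4×W: cost 48 ≤ 49, profit 2·10 + 4·4 = 36.
2×D, 1×N, and 3×W: cost 45 ≤ 49, profit 2·10 + 1·2 + 3·4 = 34.
Best is 36.

36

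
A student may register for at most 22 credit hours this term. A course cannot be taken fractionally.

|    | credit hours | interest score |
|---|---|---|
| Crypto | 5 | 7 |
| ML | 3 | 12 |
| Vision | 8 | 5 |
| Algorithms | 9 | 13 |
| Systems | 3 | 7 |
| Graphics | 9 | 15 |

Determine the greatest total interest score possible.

Treat it as a binary knapsack problem.
Allowing fractional choices, the relaxed optimum would be about 44.1, but courses are indivisible.
Crypto + ML + Algorithms + Systems: credit hours 5 + 3 + 9 + 3 = 20 ≤ 22, interest score 7 + 12 + 13 + 7 = 39.
Crypto + ML + Systems + Graphics: credit hours 5 + 3 + 3 + 9 = 20 ≤ 22, interest score 7 + 12 + 7 + 15 = 41.
ML + Algorithms + Graphics: credit hours 3 + 9 + 9 = 21 ≤ 22, interest score 12 + 13 + 15 = 40.
Best is Crypto, ML, Systems, and Graphics with total interest score 41.

41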